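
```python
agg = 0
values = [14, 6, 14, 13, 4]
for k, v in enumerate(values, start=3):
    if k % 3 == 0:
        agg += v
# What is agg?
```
Trace:
  agg=0
  agg=14, k=3, v=14
  agg=14, k=4, v=6
  agg=14, k=5, v=14
  agg=27, k=6, v=13
  agg=27, k=7, v=4

Final answer: 27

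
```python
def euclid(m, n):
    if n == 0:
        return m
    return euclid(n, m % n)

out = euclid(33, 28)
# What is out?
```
Call trace:
euclid(m=33, n=28)
  euclid(m=28, n=5)
    euclid(m=5, n=3)
      euclid(m=3, n=2)
        euclid(m=2, n=1)
          euclid(m=1, n=0)
          -> return 1
        -> return 1
      -> return 1
    -> return 1
  -> return 1
-> return 1

Final answer: 1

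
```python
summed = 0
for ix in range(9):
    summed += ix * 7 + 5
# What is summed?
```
Trace:
  summed=0
  summed=5, ix=0
  summed=17, ix=1
  summed=36, ix=2
  summed=62, ix=3
  summed=95, ix=4
  summed=135, ix=5
  summed=182, ix=6
  summed=236, ix=7
  summed=297, ix=8

Final answer: 297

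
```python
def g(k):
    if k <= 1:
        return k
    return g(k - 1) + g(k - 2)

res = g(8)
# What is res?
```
Call trace (a repeated sub-call is expanded the first time; later identical calls just restate its return value):
g(k=8)
  g(k=7)
    g(k=6)
      g(k=5)
        g(k=4)
          g(k=3)
            g(k=2)
              g(k=1)
              -> return 1
              g(k=0)
              -> return 0
            -> return 1
            g(k=1)
            -> return 1
          -> return 2
          g(k=2) -> return 1  (same call as traced above)
        -> return 3
        g(k=3) -> return 2  (same call as traced above)
      -> return 5
      g(k=4) -> return 3  (same call as traced above)
    -> return 8
    g(k=5) -> return 5  (same call as traced above)
  -> return 13
  g(k=6) -> return 8  (same call as traced above)
-> return 21

Final answer: 21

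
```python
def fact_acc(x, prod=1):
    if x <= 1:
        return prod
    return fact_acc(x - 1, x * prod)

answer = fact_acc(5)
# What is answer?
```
Call trace:
fact_acc(x=5, prod=1)
  fact_acc(x=4, prod=5)
    fact_acc(x=3, prod=20)
      fact_acc(x=2, prod=60)
        fact_acc(x=1, prod=120)
        -> return 120
      -> return 120
    -> return 120
  -> return 120
-> return 120

Final answer: 120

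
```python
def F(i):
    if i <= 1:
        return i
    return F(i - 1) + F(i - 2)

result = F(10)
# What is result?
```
Call trace (a repeated sub-call is expanded the first time; later identical calls just restate its return value):
F(i=10)
  F(i=9)
    F(i=8)
      F(i=7)
        F(i=6)
          F(i=5)
            F(i=4)
              F(i=3)
                F(i=2)
                  F(i=1)
                  -> return 1
                  F(i=0)
                  -> return 0
                -> return 1
                F(i=1)
                -> return 1
              -> return 2
              F(i=2) -> return 1  (same call as traced above)
            -> return 3
            F(i=3) -> return 2  (same call as traced above)
          -> return 5
          F(i=4) -> return 3  (same call as traced above)
        -> return 8
        F(i=5) -> return 5  (same call as traced above)
      -> return 13
      F(i=6) -> return 8  (same call as traced above)
    -> return 21
    F(i=7) -> return 13  (same call as traced above)
  -> return 34
  F(i=8) -> return 21  (same call as traced above)
-> return 55

Final answer: 55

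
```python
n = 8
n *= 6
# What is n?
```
Trace:
  n=8
  n=48

Final answer: 48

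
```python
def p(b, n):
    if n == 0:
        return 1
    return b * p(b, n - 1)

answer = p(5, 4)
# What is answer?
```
Call trace:
p(b=5, n=4)
  p(b=5, n=3)
    p(b=5, n=2)
      p(b=5, n=1)
        p(b=5, n=0)
        -> return 1
      -> return 5
    -> return 25
  -> return 125
-> return 625

Final answer: 625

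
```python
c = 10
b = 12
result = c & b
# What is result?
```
Trace:
  c=10
  c=10, b=12
  c=10, b=12, result=8

Final answer: 8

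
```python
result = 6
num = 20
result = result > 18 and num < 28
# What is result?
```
Trace:
  result=6
  result=6, num=20
  result=False, num=20

Final answer: False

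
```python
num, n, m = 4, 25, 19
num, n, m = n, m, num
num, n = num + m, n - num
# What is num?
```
Trace:
  num=4, n=25, m=19
  num=25, n=19, m=4
  num=29, n=-6, m=4

Final answer: 29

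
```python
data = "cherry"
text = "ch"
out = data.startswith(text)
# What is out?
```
Trace:
  data='cherry'
  data='cherry', text='ch'
  data='cherry', text='ch', out=True

Final answer: True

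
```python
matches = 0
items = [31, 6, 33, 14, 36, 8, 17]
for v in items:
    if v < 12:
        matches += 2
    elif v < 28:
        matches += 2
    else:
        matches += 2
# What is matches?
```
Trace:
  matches=0
  matches=2, v=31
  matches=4, v=6
  matches=6, v=33
  matches=8, v=14
  matches=10, v=36
  matches=12, v=8
  matches=14, v=17

Final answer: 14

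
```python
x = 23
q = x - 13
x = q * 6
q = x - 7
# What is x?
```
Trace:
  x=23
  x=23, q=10
  x=60, q=10
  x=60, q=53

Final answer: 60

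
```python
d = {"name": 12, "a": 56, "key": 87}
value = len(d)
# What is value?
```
Trace:
  d={'name': 12, 'a': 56, 'key': 87}
  d={'name': 12, 'a': 56, 'key': 87}, value=3

Final answer: 3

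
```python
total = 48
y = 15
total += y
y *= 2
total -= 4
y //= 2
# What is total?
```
Trace:
  total=48
  total=48, y=15
  total=63, y=15
  total=63, y=30
  total=59, y=30
  total=59, y=15

Final answer: 59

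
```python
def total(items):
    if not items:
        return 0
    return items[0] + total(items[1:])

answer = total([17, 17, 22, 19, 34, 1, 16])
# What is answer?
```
Call trace:
total(items=[17, 17, 22, 19, 34, 1, 16])
  total(items=[17, 22, 19, 34, 1, 16])
    total(items=[22, 19, 34, 1, 16])
      total(items=[19, 34, 1, 16])
        total(items=[34, 1, 16])
          total(items=[1, 16])
            total(items=[16])
              total(items=[])
              -> return 0
            -> return 16
          -> return 17
        -> return 51
      -> return 70
    -> return 92
  -> return 109
-> return 126

Final answer: 126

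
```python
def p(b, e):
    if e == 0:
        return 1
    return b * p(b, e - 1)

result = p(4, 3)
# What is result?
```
Call trace:
p(b=4, e=3)
  p(b=4, e=2)
    p(b=4, e=1)
      p(b=4, e=0)
      -> return 1
    -> return 4
  -> return 16
-> return 64

Final answer: 64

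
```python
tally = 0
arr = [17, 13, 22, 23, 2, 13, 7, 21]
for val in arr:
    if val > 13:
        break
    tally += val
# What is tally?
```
Trace:
  tally=0
  tally=0, val=17

Final answer: 0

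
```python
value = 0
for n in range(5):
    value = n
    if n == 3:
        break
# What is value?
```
Trace:
  value=0
  value=0, n=0
  value=1, n=1
  value=2, n=2
  value=3, n=3

Final answer: 3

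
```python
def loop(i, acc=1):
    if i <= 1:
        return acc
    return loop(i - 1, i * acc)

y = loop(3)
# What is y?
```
Call trace:
loop(i=3, acc=1)
  loop(i=2, acc=3)
    loop(i=1, acc=6)
    -> return 6
  -> return 6
-> return 6

Final answer: 6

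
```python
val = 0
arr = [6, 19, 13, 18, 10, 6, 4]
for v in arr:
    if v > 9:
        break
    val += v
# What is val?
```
Trace:
  val=0
  val=6, v=6
  val=6, v=19

Final answer: 6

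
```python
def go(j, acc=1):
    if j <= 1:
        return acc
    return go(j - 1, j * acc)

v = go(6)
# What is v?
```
Call trace:
go(j=6, acc=1)
  go(j=5, acc=6)
    go(j=4, acc=30)
      go(j=3, acc=120)
        go(j=2, acc=360)
          go(j=1, acc=720)
          -> return 720
        -> return 720
      -> return 720
    -> return 720
  -> return 720
-> return 720

Final answer: 720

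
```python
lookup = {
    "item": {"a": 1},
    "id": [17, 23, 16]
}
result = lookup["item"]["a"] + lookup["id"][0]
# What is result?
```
Trace:
  lookup={'item': {'a': 1}, 'id': [17, 23, 16]}
  lookup={'item': {'a': 1}, 'id': [17, 23, 16]}, result=18

Final answer: 18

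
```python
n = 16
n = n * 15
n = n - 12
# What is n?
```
Trace:
  n=16
  n=240
  n=228

Final answer: 228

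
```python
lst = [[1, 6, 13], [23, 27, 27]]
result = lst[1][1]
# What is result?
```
Trace:
  lst=[[1, 6, 13], [23, 27, 27]]
  lst=[[1, 6, 13], [23, 27, 27]], result=27

Final answer: 27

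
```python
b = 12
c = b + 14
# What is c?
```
Trace:
  b=12
  b=12, c=26

Final answer: 26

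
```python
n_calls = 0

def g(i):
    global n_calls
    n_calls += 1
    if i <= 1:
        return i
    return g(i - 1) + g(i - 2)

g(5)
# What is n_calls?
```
Call trace (a repeated sub-call is expanded the first time; later identical calls just restate its return value):
g(i=5)
  g(i=4)
    g(i=3)
      g(i=2)
        g(i=1)
        -> return 1
        g(i=0)
        -> return 0
      -> return 1
      g(i=1)
      -> return 1
    -> return 2
    g(i=2) -> return 1  (same call as traced above)
  -> return 3
  g(i=3) -> return 2  (same call as traced above)
-> return 5

n_calls is incremented once per call, so count the calls in each subtree. Let C(i) = number of calls made by g(i).
C(0) = C(1) = 1 (base case, no recursion); C(i) = 1 + C(i - 1) + C(i - 2) otherwise.
C(2) = 1 + C(1) + C(0) = 1 + 1 + 1 = 3
C(3) = 1 + C(2) + C(1) = 1 + 3 + 1 = 5
C(4) = 1 + C(3) + C(2) = 1 + 5 + 3 = 9
C(5) = 1 + C(4) + C(3) = 1 + 9 + 5 = 15
n_calls = C(5) = 15

Final answer: 15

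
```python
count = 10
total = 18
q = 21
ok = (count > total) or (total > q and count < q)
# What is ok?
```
Trace:
  count=10
  count=10, total=18
  count=10, total=18, q=21
  count=10, total=18, q=21, ok=False

Final answer: False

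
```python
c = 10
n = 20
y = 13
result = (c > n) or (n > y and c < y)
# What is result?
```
Trace:
  c=10
  c=10, n=20
  c=10, n=20, y=13
  c=10, n=20, y=13, result=True

Final answer: True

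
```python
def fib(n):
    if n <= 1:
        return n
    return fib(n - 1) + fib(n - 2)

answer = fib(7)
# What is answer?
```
Call trace (a repeated sub-call is expanded the first time; later identical calls just restate its return value):
fib(n=7)
  fib(n=6)
    fib(n=5)
      fib(n=4)
        fib(n=3)
          fib(n=2)
            fib(n=1)
            -> return 1
            fib(n=0)
            -> return 0
          -> return 1
          fib(n=1)
          -> return 1
        -> return 2
        fib(n=2) -> return 1  (same call as traced above)
      -> return 3
      fib(n=3) -> return 2  (same call as traced above)
    -> return 5
    fib(n=4) -> return 3  (same call as traced above)
  -> return 8
  fib(n=5) -> return 5  (same call as traced above)
-> return 13

Final answer: 13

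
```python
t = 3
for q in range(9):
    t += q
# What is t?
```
Trace:
  t=3
  t=3, q=0
  t=4, q=1
  t=6, q=2
  t=9, q=3
  t=13, q=4
  t=18, q=5
  t=24, q=6
  t=31, q=7
  t=39, q=8

Final answer: 39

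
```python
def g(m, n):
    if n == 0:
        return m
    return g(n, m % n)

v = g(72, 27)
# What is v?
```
Call trace:
g(m=72, n=27)
  g(m=27, n=18)
    g(m=18, n=9)
      g(m=9, n=0)
      -> return 9
    -> return 9
  -> return 9
-> return 9

Final answer: 9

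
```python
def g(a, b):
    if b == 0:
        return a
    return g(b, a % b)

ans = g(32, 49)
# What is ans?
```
Call trace:
g(a=32, b=49)
  g(a=49, b=32)
    g(a=32, b=17)
      g(a=17, b=15)
        g(a=15, b=2)
          g(a=2, b=1)
            g(a=1, b=0)
            -> return 1
          -> return 1
        -> return 1
      -> return 1
    -> return 1
  -> return 1
-> return 1

Final answer: 1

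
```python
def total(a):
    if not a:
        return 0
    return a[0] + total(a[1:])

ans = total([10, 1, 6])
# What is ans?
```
Call trace:
total(a=[10, 1, 6])
  total(a=[1, 6])
    total(a=[6])
      total(a=[])
      -> return 0
    -> return 6
  -> return 7
-> return 17

Final answer: 17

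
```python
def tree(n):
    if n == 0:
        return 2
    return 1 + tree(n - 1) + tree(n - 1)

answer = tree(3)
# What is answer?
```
Call trace (a repeated sub-call is expanded the first time; later identical calls just restate its return value):
tree(n=3)
  tree(n=2)
    tree(n=1)
      tree(n=0)
      -> return 2
      tree(n=0)
      -> return 2
    -> return 5
    tree(n=1) -> return 5  (same call as traced above)
  -> return 11
  tree(n=2) -> return 11  (same call as traced above)
-> return 23

Final answer: 23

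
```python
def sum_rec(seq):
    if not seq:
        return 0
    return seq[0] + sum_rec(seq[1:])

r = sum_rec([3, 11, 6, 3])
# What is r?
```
Call trace:
sum_rec(seq=[3, 11, 6, 3])
  sum_rec(seq=[11, 6, 3])
    sum_rec(seq=[6, 3])
      sum_rec(seq=[3])
        sum_rec(seq=[])
        -> return 0
      -> return 3
    -> return 9
  -> return 20
-> return 23

Final answer: 23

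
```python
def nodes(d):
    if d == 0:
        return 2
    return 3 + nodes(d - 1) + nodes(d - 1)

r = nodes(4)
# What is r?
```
Call trace (a repeated sub-call is expanded the first time; later identical calls just restate its return value):
nodes(d=4)
  nodes(d=3)
    nodes(d=2)
      nodes(d=1)
        nodes(d=0)
        -> return 2
        nodes(d=0)
        -> return 2
      -> return 7
      nodes(d=1) -> return 7  (same call as traced above)
    -> return 17
    nodes(d=2) -> return 17  (same call as traced above)
  -> return 37
  nodes(d=3) -> return 37  (same call as traced above)
-> return 77

Final answer: 77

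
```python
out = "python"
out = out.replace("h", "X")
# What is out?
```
Trace:
  out='python'
  out='pytXon'

Final answer: 'pytXon'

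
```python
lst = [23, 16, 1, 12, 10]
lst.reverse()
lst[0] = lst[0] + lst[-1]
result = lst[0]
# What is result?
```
Trace:
  lst=[23, 16, 1, 12, 10]
  lst=[10, 12, 1, 16, 23]
  lst=[33, 12, 1, 16, 23]
  lst=[33, 12, 1, 16, 23], result=33

Final answer: 33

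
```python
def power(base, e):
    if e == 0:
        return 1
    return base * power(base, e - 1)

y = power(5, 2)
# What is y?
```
Call trace:
power(base=5, e=2)
  power(base=5, e=1)
    power(base=5, e=0)
    -> return 1
  -> return 5
-> return 25

Final answer: 25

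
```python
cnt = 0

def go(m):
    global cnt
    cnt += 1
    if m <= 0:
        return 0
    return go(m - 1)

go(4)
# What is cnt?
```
Call trace:
go(m=4)
  go(m=3)
    go(m=2)
      go(m=1)
        go(m=0)
        -> return 0
      -> return 0
    -> return 0
  -> return 0
-> return 0

cnt is incremented once per call. go is entered once for each m = 4, 3, 2, 1, 0 (the m <= 0 call returns without recursing), i.e. 4 + 1 calls.
cnt = 5

Final answer: 5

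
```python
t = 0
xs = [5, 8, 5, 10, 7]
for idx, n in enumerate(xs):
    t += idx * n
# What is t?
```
Trace:
  t=0
  t=0, idx=0, n=5
  t=8, idx=1, n=8
  t=18, idx=2, n=5
  t=48, idx=3, n=10
  t=76, idx=4, n=7

Final answer: 76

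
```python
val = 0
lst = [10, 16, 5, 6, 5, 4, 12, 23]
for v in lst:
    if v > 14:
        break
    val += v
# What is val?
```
Trace:
  val=0
  val=10, v=10
  val=10, v=16

Final answer: 10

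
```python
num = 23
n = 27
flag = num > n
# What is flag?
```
Trace:
  num=23
  num=23, n=27
  num=23, n=27, flag=False

Final answer: False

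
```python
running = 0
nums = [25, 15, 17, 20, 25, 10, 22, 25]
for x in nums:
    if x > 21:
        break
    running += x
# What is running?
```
Trace:
  running=0
  running=0, x=25

Final answer: 0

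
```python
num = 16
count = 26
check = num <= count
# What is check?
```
Trace:
  num=16
  num=16, count=26
  num=16, count=26, check=True

Final answer: True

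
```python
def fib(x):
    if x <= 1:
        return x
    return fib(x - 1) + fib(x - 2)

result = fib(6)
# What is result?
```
Call trace (a repeated sub-call is expanded the first time; later identical calls just restate its return value):
fib(x=6)
  fib(x=5)
    fib(x=4)
      fib(x=3)
        fib(x=2)
          fib(x=1)
          -> return 1
          fib(x=0)
          -> return 0
        -> return 1
        fib(x=1)
        -> return 1
      -> return 2
      fib(x=2) -> return 1  (same call as traced above)
    -> return 3
    fib(x=3) -> return 2  (same call as traced above)
  -> return 5
  fib(x=4) -> return 3  (same call as traced above)
-> return 8

Final answer: 8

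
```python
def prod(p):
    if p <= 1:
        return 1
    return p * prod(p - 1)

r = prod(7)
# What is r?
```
Call trace:
prod(p=7)
  prod(p=6)
    prod(p=5)
      prod(p=4)
        prod(p=3)
          prod(p=2)
            prod(p=1)
            -> return 1
          -> return 2
        -> return 6
      -> return 24
    -> return 120
  -> return 720
-> return 5040

Final answer: 5040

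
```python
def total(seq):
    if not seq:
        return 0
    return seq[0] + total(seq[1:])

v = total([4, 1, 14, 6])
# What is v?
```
Call trace:
total(seq=[4, 1, 14, 6])
  total(seq=[1, 14, 6])
    total(seq=[14, 6])
      total(seq=[6])
        total(seq=[])
        -> return 0
      -> return 6
    -> return 20
  -> return 21
-> return 25

Final answer: 25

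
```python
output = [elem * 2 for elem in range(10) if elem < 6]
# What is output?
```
Trace:
  elem=0
  elem=1
  elem=2
  elem=3
  elem=4
  elem=5
  elem=6
  elem=7
  elem=8
  elem=9
  output=[0, 2, 4, 6, 8, 10]

Final answer: [0, 2, 4, 6, 8, 10]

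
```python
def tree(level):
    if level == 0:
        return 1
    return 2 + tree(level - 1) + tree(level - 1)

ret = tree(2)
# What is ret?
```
Call trace (a repeated sub-call is expanded the first time; later identical calls just restate its return value):
tree(level=2)
  tree(level=1)
    tree(level=0)
    -> return 1
    tree(level=0)
    -> return 1
  -> return 4
  tree(level=1) -> return 4  (same call as traced above)
-> return 10

Final answer: 10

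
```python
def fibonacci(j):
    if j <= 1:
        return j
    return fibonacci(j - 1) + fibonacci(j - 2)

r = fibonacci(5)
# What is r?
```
Call trace (a repeated sub-call is expanded the first time; later identical calls just restate its return value):
fibonacci(j=5)
  fibonacci(j=4)
    fibonacci(j=3)
      fibonacci(j=2)
        fibonacci(j=1)
        -> return 1
        fibonacci(j=0)
        -> return 0
      -> return 1
      fibonacci(j=1)
      -> return 1
    -> return 2
    fibonacci(j=2) -> return 1  (same call as traced above)
  -> return 3
  fibonacci(j=3) -> return 2  (same call as traced above)
-> return 5

Final answer: 5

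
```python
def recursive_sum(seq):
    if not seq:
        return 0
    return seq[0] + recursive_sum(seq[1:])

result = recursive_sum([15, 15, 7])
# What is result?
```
Call trace:
recursive_sum(seq=[15, 15, 7])
  recursive_sum(seq=[15, 7])
    recursive_sum(seq=[7])
      recursive_sum(seq=[])
      -> return 0
    -> return 7
  -> return 22
-> return 37

Final answer: 37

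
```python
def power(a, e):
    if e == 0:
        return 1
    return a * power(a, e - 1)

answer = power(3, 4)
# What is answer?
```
Call trace:
power(a=3, e=4)
  power(a=3, e=3)
    power(a=3, e=2)
      power(a=3, e=1)
        power(a=3, e=0)
        -> return 1
      -> return 3
    -> return 9
  -> return 27
-> return 81

Final answer: 81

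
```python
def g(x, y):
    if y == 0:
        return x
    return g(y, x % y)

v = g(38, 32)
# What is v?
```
Call trace:
g(x=38, y=32)
  g(x=32, y=6)
    g(x=6, y=2)
      g(x=2, y=0)
      -> return 2
    -> return 2
  -> return 2
-> return 2

Final answer: 2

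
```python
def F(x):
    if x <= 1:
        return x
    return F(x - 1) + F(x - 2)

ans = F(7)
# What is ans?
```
Call trace (a repeated sub-call is expanded the first time; later identical calls just restate its return value):
F(x=7)
  F(x=6)
    F(x=5)
      F(x=4)
        F(x=3)
          F(x=2)
            F(x=1)
            -> return 1
            F(x=0)
            -> return 0
          -> return 1
          F(x=1)
          -> return 1
        -> return 2
        F(x=2) -> return 1  (same call as traced above)
      -> return 3
      F(x=3) -> return 2  (same call as traced above)
    -> return 5
    F(x=4) -> return 3  (same call as traced above)
  -> return 8
  F(x=5) -> return 5  (same call as traced above)
-> return 13

Final answer: 13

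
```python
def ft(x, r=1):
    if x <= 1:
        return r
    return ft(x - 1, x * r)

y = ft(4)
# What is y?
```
Call trace:
ft(x=4, r=1)
  ft(x=3, r=4)
    ft(x=2, r=12)
      ft(x=1, r=24)
      -> return 24
    -> return 24
  -> return 24
-> return 24

Final answer: 24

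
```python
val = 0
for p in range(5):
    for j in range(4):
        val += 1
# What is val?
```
Trace:
  val=0
  val=1, p=0, j=0
  val=2, p=0, j=1
  val=3, p=0, j=2
  val=4, p=0, j=3
  val=5, p=1, j=0
  val=6, p=1, j=1
  val=7, p=1, j=2
  val=8, p=1, j=3
  val=9, p=2, j=0
  val=10, p=2, j=1
  val=11, p=2, j=2
  val=12, p=2, j=3
  val=13, p=3, j=0
  val=14, p=3, j=1
  val=15, p=3, j=2
  val=16, p=3, j=3
  val=17, p=4, j=0
  val=18, p=4, j=1
  val=19, p=4, j=2
  val=20, p=4, j=3

Final answer: 20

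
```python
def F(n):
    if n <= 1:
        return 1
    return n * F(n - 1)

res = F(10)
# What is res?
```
Call trace:
F(n=10)
  F(n=9)
    F(n=8)
      F(n=7)
        F(n=6)
          F(n=5)
            F(n=4)
              F(n=3)
                F(n=2)
                  F(n=1)
                  -> return 1
                -> return 2
              -> return 6
            -> return 24
          -> return 120
        -> return 720
      -> return 5040
    -> return 40320
  -> return 362880
-> return 3628800

Final answer: 3628800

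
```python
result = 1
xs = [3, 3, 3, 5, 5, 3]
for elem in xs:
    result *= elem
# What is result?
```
Trace:
  result=1
  result=3, elem=3
  result=9, elem=3
  result=27, elem=3
  result=135, elem=5
  result=675, elem=5
  result=2025, elem=3

Final answer: 2025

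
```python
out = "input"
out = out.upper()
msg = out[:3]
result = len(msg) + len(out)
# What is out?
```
Trace:
  out='input'
  out='INPUT'
  out='INPUT', msg='INP'
  out='INPUT', msg='INP', result=8

Final answer: 'INPUT'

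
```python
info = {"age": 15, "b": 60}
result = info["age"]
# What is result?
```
Trace:
  info={'age': 15, 'b': 60}
  info={'age': 15, 'b': 60}, result=15

Final answer: 15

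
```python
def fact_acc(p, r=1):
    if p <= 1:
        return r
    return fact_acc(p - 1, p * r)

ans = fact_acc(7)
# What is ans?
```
Call trace:
fact_acc(p=7, r=1)
  fact_acc(p=6, r=7)
    fact_acc(p=5, r=42)
      fact_acc(p=4, r=210)
        fact_acc(p=3, r=840)
          fact_acc(p=2, r=2520)
            fact_acc(p=1, r=5040)
            -> return 5040
          -> return 5040
        -> return 5040
      -> return 5040
    -> return 5040
  -> return 5040
-> return 5040

Final answer: 5040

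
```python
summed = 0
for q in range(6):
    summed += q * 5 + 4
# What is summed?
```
Trace:
  summed=0
  summed=4, q=0
  summed=13, q=1
  summed=27, q=2
  summed=46, q=3
  summed=70, q=4
  summed=99, q=5

Final answer: 99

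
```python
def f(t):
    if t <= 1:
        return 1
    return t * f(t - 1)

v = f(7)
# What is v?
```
Call trace:
f(t=7)
  f(t=6)
    f(t=5)
      f(t=4)
        f(t=3)
          f(t=2)
            f(t=1)
            -> return 1
          -> return 2
        -> return 6
      -> return 24
    -> return 120
  -> return 720
-> return 5040

Final answer: 5040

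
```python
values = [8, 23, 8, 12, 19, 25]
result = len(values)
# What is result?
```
Trace:
  values=[8, 23, 8, 12, 19, 25]
  values=[8, 23, 8, 12, 19, 25], result=6

Final answer: 6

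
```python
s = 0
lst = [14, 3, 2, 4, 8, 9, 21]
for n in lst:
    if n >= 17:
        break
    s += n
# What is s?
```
Trace:
  s=0
  s=14, n=14
  s=17, n=3
  s=19, n=2
  s=23, n=4
  s=31, n=8
  s=40, n=9
  s=40, n=21

Final answer: 40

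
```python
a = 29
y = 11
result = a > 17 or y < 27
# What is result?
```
Trace:
  a=29
  a=29, y=11
  a=29, y=11, result=True

Final answer: True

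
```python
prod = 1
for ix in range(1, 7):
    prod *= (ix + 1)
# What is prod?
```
Trace:
  prod=1
  prod=2, ix=1
  prod=6, ix=2
  prod=24, ix=3
  prod=120, ix=4
  prod=720, ix=5
  prod=5040, ix=6

Final answer: 5040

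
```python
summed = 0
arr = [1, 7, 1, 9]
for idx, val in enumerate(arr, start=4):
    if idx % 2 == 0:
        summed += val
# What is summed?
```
Trace:
  summed=0
  summed=1, idx=4, val=1
  summed=1, idx=5, val=7
  summed=2, idx=6, val=1
  summed=2, idx=7, val=9

Final answer: 2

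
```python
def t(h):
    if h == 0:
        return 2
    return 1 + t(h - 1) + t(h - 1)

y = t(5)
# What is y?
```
Call trace (a repeated sub-call is expanded the first time; later identical calls just restate its return value):
t(h=5)
  t(h=4)
    t(h=3)
      t(h=2)
        t(h=1)
          t(h=0)
          -> return 2
          t(h=0)
          -> return 2
        -> return 5
        t(h=1) -> return 5  (same call as traced above)
      -> return 11
      t(h=2) -> return 11  (same call as traced above)
    -> return 23
    t(h=3) -> return 23  (same call as traced above)
  -> return 47
  t(h=4) -> return 47  (same call as traced above)
-> return 95

Final answer: 95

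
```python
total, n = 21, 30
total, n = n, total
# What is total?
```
Trace:
  total=21, n=30
  total=30, n=21

Final answer: 30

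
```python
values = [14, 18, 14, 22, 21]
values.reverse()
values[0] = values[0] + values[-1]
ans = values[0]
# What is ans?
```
Trace:
  values=[14, 18, 14, 22, 21]
  values=[21, 22, 14, 18, 14]
  values=[35, 22, 14, 18, 14]
  values=[35, 22, 14, 18, 14], ans=35

Final answer: 35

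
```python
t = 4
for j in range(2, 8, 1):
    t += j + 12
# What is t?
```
Trace:
  t=4
  t=18, j=2
  t=33, j=3
  t=49, j=4
  t=66, j=5
  t=84, j=6
  t=103, j=7

Final answer: 103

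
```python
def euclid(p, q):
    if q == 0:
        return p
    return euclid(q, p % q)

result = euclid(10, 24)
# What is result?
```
Call trace:
euclid(p=10, q=24)
  euclid(p=24, q=10)
    euclid(p=10, q=4)
      euclid(p=4, q=2)
        euclid(p=2, q=0)
        -> return 2
      -> return 2
    -> return 2
  -> return 2
-> return 2

Final answer: 2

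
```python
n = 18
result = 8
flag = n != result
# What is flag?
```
Trace:
  n=18
  n=18, result=8
  n=18, result=8, flag=True

Final answer: True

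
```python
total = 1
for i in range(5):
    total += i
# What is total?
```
Trace:
  total=1
  total=1, i=0
  total=2, i=1
  total=4, i=2
  total=7, i=3
  total=11, i=4

Final answer: 11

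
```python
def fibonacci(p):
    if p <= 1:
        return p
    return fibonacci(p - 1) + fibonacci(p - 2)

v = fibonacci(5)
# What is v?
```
Call trace (a repeated sub-call is expanded the first time; later identical calls just restate its return value):
fibonacci(p=5)
  fibonacci(p=4)
    fibonacci(p=3)
      fibonacci(p=2)
        fibonacci(p=1)
        -> return 1
        fibonacci(p=0)
        -> return 0
      -> return 1
      fibonacci(p=1)
      -> return 1
    -> return 2
    fibonacci(p=2) -> return 1  (same call as traced above)
  -> return 3
  fibonacci(p=3) -> return 2  (same call as traced above)
-> return 5

Final answer: 5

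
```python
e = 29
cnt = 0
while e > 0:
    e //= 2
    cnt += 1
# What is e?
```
Trace:
  e=29
  e=29, cnt=0
  e=14, cnt=1
  e=7, cnt=2
  e=3, cnt=3
  e=1, cnt=4
  e=0, cnt=5

Final answer: 0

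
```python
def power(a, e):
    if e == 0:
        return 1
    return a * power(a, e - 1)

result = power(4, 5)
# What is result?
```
Call trace:
power(a=4, e=5)
  power(a=4, e=4)
    power(a=4, e=3)
      power(a=4, e=2)
        power(a=4, e=1)
          power(a=4, e=0)
          -> return 1
        -> return 4
      -> return 16
    -> return 64
  -> return 256
-> return 1024

Final answer: 1024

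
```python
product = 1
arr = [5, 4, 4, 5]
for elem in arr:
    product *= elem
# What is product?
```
Trace:
  product=1
  product=5, elem=5
  product=20, elem=4
  product=80, elem=4
  product=400, elem=5

Final answer: 400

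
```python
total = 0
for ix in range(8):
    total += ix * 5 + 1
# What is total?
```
Trace:
  total=0
  total=1, ix=0
  total=7, ix=1
  total=18, ix=2
  total=34, ix=3
  total=55, ix=4
  total=81, ix=5
  total=112, ix=6
  total=148, ix=7

Final answer: 148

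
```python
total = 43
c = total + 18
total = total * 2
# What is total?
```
Trace:
  total=43
  total=43, c=61
  total=86, c=61

Final answer: 86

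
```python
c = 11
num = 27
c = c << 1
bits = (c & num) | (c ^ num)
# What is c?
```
Trace:
  c=11
  c=11, num=27
  c=22, num=27
  c=22, num=27, bits=31

Final answer: 22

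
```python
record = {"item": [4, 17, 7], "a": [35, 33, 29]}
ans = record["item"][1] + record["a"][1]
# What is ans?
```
Trace:
  record={'item': [4, 17, 7], 'a': [35, 33, 29]}
  record={'item': [4, 17, 7], 'a': [35, 33, 29]}, ans=50

Final answer: 50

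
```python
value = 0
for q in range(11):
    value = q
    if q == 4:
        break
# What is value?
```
Trace:
  value=0
  value=0, q=0
  value=1, q=1
  value=2, q=2
  value=3, q=3
  value=4, q=4

Final answer: 4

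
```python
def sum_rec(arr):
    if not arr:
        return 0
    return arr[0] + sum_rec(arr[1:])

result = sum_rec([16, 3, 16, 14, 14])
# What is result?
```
Call trace:
sum_rec(arr=[16, 3, 16, 14, 14])
  sum_rec(arr=[3, 16, 14, 14])
    sum_rec(arr=[16, 14, 14])
      sum_rec(arr=[14, 14])
        sum_rec(arr=[14])
          sum_rec(arr=[])
          -> return 0
        -> return 14
      -> return 28
    -> return 44
  -> return 47
-> return 63

Final answer: 63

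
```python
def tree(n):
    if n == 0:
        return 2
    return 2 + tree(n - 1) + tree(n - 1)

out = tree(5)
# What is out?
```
Call trace (a repeated sub-call is expanded the first time; later identical calls just restate its return value):
tree(n=5)
  tree(n=4)
    tree(n=3)
      tree(n=2)
        tree(n=1)
          tree(n=0)
          -> return 2
          tree(n=0)
          -> return 2
        -> return 6
        tree(n=1) -> return 6  (same call as traced above)
      -> return 14
      tree(n=2) -> return 14  (same call as traced above)
    -> return 30
    tree(n=3) -> return 30  (same call as traced above)
  -> return 62
  tree(n=4) -> return 62  (same call as traced above)
-> return 126

Final answer: 126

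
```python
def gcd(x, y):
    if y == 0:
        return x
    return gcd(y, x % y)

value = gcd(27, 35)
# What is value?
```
Call trace:
gcd(x=27, y=35)
  gcd(x=35, y=27)
    gcd(x=27, y=8)
      gcd(x=8, y=3)
        gcd(x=3, y=2)
          gcd(x=2, y=1)
            gcd(x=1, y=0)
            -> return 1
          -> return 1
        -> return 1
      -> return 1
    -> return 1
  -> return 1
-> return 1

Final answer: 1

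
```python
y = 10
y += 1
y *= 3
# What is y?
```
Trace:
  y=10
  y=11
  y=33

Final answer: 33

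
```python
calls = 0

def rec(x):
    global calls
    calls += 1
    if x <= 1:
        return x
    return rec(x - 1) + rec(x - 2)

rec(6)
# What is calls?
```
Call trace (a repeated sub-call is expanded the first time; later identical calls just restate its return value):
rec(x=6)
  rec(x=5)
    rec(x=4)
      rec(x=3)
        rec(x=2)
          rec(x=1)
          -> return 1
          rec(x=0)
          -> return 0
        -> return 1
        rec(x=1)
        -> return 1
      -> return 2
      rec(x=2) -> return 1  (same call as traced above)
    -> return 3
    rec(x=3) -> return 2  (same call as traced above)
  -> return 5
  rec(x=4) -> return 3  (same call as traced above)
-> return 8

calls is incremented once per call, so count the calls in each subtree. Let C(x) = number of calls made by rec(x).
C(0) = C(1) = 1 (base case, no recursion); C(x) = 1 + C(x - 1) + C(x - 2) otherwise.
C(2) = 1 + C(1) + C(0) = 1 + 1 + 1 = 3
C(3) = 1 + C(2) + C(1) = 1 + 3 + 1 = 5
C(4) = 1 + C(3) + C(2) = 1 + 5 + 3 = 9
C(5) = 1 + C(4) + C(3) = 1 + 9 + 5 = 15
C(6) = 1 + C(5) + C(4) = 1 + 15 + 9 = 25
calls = C(6) = 25

Final answer: 25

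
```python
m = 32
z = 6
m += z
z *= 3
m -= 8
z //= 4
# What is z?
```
Trace:
  m=32
  m=32, z=6
  m=38, z=6
  m=38, z=18
  m=30, z=18
  m=30, z=4

Final answer: 4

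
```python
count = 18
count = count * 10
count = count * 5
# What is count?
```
Trace:
  count=18
  count=180
  count=900

Final answer: 900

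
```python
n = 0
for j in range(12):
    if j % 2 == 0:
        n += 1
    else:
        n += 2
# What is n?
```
Trace:
  n=0
  n=1, j=0
  n=3, j=1
  n=4, j=2
  n=6, j=3
  n=7, j=4
  n=9, j=5
  n=10, j=6
  n=12, j=7
  n=13, j=8
  n=15, j=9
  n=16, j=10
  n=18, j=11

Final answer: 18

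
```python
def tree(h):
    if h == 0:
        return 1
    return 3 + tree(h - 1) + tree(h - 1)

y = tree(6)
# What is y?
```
Call trace (a repeated sub-call is expanded the first time; later identical calls just restate its return value):
tree(h=6)
  tree(h=5)
    tree(h=4)
      tree(h=3)
        tree(h=2)
          tree(h=1)
            tree(h=0)
            -> return 1
            tree(h=0)
            -> return 1
          -> return 5
          tree(h=1) -> return 5  (same call as traced above)
        -> return 13
        tree(h=2) -> return 13  (same call as traced above)
      -> return 29
      tree(h=3) -> return 29  (same call as traced above)
    -> return 61
    tree(h=4) -> return 61  (same call as traced above)
  -> return 125
  tree(h=5) -> return 125  (same call as traced above)
-> return 253

Final answer: 253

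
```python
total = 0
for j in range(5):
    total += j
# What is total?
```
Trace:
  total=0
  total=0, j=0
  total=1, j=1
  total=3, j=2
  total=6, j=3
  total=10, j=4

Final answer: 10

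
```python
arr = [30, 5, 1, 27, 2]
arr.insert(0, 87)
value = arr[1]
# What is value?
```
Trace:
  arr=[30, 5, 1, 27, 2]
  arr=[87, 30, 5, 1, 27, 2]
  arr=[87, 30, 5, 1, 27, 2], value=30

Final answer: 30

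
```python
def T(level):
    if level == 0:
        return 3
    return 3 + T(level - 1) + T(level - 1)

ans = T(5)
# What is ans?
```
Call trace (a repeated sub-call is expanded the first time; later identical calls just restate its return value):
T(level=5)
  T(level=4)
    T(level=3)
      T(level=2)
        T(level=1)
          T(level=0)
          -> return 3
          T(level=0)
          -> return 3
        -> return 9
        T(level=1) -> return 9  (same call as traced above)
      -> return 21
      T(level=2) -> return 21  (same call as traced above)
    -> return 45
    T(level=3) -> return 45  (same call as traced above)
  -> return 93
  T(level=4) -> return 93  (same call as traced above)
-> return 189

Final answer: 189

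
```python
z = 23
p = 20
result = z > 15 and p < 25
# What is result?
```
Trace:
  z=23
  z=23, p=20
  z=23, p=20, result=True

Final answer: True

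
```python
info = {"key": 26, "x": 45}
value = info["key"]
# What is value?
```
Trace:
  info={'key': 26, 'x': 45}
  info={'key': 26, 'x': 45}, value=26

Final answer: 26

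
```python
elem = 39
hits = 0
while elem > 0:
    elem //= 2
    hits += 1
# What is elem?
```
Trace:
  elem=39
  elem=39, hits=0
  elem=19, hits=1
  elem=9, hits=2
  elem=4, hits=3
  elem=2, hits=4
  elem=1, hits=5
  elem=0, hits=6

Final answer: 0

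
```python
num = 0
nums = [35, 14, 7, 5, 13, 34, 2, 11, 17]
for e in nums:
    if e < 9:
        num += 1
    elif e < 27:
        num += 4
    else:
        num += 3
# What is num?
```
Trace:
  num=0
  num=3, e=35
  num=7, e=14
  num=8, e=7
  num=9, e=5
  num=13, e=13
  num=16, e=34
  num=17, e=2
  num=21, e=11
  num=25, e=17

Final answer: 25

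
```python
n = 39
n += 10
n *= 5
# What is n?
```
Trace:
  n=39
  n=49
  n=245

Final answer: 245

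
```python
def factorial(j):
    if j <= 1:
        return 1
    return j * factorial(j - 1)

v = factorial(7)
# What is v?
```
Call trace:
factorial(j=7)
  factorial(j=6)
    factorial(j=5)
      factorial(j=4)
        factorial(j=3)
          factorial(j=2)
            factorial(j=1)
            -> return 1
          -> return 2
        -> return 6
      -> return 24
    -> return 120
  -> return 720
-> return 5040

Final answer: 5040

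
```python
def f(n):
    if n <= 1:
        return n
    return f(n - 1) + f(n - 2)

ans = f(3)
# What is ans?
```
Call trace:
f(n=3)
  f(n=2)
    f(n=1)
    -> return 1
    f(n=0)
    -> return 0
  -> return 1
  f(n=1)
  -> return 1
-> return 2

Final answer: 2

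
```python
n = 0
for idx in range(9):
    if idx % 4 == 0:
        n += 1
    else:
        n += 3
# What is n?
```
Trace:
  n=0
  n=1, idx=0
  n=4, idx=1
  n=7, idx=2
  n=10, idx=3
  n=11, idx=4
  n=14, idx=5
  n=17, idx=6
  n=20, idx=7
  n=21, idx=8

Final answer: 21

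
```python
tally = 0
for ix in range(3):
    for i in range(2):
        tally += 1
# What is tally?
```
Trace:
  tally=0
  tally=1, ix=0, i=0
  tally=2, ix=0, i=1
  tally=3, ix=1, i=0
  tally=4, ix=1, i=1
  tally=5, ix=2, i=0
  tally=6, ix=2, i=1

Final answer: 6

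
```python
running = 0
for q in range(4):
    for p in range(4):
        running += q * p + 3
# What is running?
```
Trace:
  running=0
  running=3, q=0, p=0
  running=6, q=0, p=1
  running=9, q=0, p=2
  running=12, q=0, p=3
  running=15, q=1, p=0
  running=19, q=1, p=1
  running=24, q=1, p=2
  running=30, q=1, p=3
  running=33, q=2, p=0
  running=38, q=2, p=1
  running=45, q=2, p=2
  running=54, q=2, p=3
  running=57, q=3, p=0
  running=63, q=3, p=1
  running=72, q=3, p=2
  running=84, q=3, p=3

Final answer: 84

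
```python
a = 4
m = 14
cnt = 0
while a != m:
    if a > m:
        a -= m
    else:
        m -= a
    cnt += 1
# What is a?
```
Trace:
  a=4
  a=4, m=14
  a=4, m=14, cnt=0
  a=4, m=10, cnt=1
  a=4, m=6, cnt=2
  a=4, m=2, cnt=3
  a=2, m=2, cnt=4

Final answer: 2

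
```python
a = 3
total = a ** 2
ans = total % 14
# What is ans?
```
Trace:
  a=3
  a=3, total=9
  a=3, total=9, ans=9

Final answer: 9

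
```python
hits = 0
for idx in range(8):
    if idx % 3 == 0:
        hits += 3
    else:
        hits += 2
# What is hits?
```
Trace:
  hits=0
  hits=3, idx=0
  hits=5, idx=1
  hits=7, idx=2
  hits=10, idx=3
  hits=12, idx=4
  hits=14, idx=5
  hits=17, idx=6
  hits=19, idx=7

Final answer: 19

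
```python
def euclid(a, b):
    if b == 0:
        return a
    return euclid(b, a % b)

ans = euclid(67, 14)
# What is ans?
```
Call trace:
euclid(a=67, b=14)
  euclid(a=14, b=11)
    euclid(a=11, b=3)
      euclid(a=3, b=2)
        euclid(a=2, b=1)
          euclid(a=1, b=0)
          -> return 1
        -> return 1
      -> return 1
    -> return 1
  -> return 1
-> return 1

Final answer: 1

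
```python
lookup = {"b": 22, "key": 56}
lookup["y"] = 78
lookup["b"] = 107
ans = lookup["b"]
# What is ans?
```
Trace:
  lookup={'b': 22, 'key': 56}
  lookup={'b': 22, 'key': 56, 'y': 78}
  lookup={'b': 107, 'key': 56, 'y': 78}
  lookup={'b': 107, 'key': 56, 'y': 78}, ans=107

Final answer: 107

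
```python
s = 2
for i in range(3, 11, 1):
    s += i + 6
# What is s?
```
Trace:
  s=2
  s=11, i=3
  s=21, i=4
  s=32, i=5
  s=44, i=6
  s=57, i=7
  s=71, i=8
  s=86, i=9
  s=102, i=10

Final answer: 102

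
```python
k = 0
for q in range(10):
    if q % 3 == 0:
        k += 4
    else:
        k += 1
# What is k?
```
Trace:
  k=0
  k=4, q=0
  k=5, q=1
  k=6, q=2
  k=10, q=3
  k=11, q=4
  k=12, q=5
  k=16, q=6
  k=17, q=7
  k=18, q=8
  k=22, q=9

Final answer: 22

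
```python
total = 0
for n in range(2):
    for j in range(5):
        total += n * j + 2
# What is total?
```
Trace:
  total=0
  total=2, n=0, j=0
  total=4, n=0, j=1
  total=6, n=0, j=2
  total=8, n=0, j=3
  total=10, n=0, j=4
  total=12, n=1, j=0
  total=15, n=1, j=1
  total=19, n=1, j=2
  total=24, n=1, j=3
  total=30, n=1, j=4

Final answer: 30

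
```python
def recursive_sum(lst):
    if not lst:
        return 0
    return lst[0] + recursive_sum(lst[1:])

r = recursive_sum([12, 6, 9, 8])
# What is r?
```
Call trace:
recursive_sum(lst=[12, 6, 9, 8])
  recursive_sum(lst=[6, 9, 8])
    recursive_sum(lst=[9, 8])
      recursive_sum(lst=[8])
        recursive_sum(lst=[])
        -> return 0
      -> return 8
    -> return 17
  -> return 23
-> return 35

Final answer: 35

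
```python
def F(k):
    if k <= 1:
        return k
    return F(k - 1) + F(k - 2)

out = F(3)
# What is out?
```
Call trace:
F(k=3)
  F(k=2)
    F(k=1)
    -> return 1
    F(k=0)
    -> return 0
  -> return 1
  F(k=1)
  -> return 1
-> return 2

Final answer: 2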